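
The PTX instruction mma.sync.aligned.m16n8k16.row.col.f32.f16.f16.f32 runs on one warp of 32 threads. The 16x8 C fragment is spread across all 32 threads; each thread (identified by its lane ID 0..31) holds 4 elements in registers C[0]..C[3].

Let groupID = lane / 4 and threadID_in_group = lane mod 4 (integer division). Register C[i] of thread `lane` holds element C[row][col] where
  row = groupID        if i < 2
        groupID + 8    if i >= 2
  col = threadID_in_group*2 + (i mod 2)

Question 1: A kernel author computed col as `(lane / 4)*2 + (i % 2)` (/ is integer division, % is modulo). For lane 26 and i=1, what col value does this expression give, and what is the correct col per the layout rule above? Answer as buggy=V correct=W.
buggy=13 correct=5

`(lane / 4)*2 + (i % 2)`[26,1]=>13
L=26=>grp=26>>2=6, tig=26&3=2
[1]=>row 6+0=6  col 2·2+1=5
col: 13 vs 5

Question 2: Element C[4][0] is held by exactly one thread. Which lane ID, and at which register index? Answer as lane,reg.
r:4=>grp=4,rB=0  c:0=>tig=0,lo=0
L=4*4+0=16  i=0*2+0=0

16,0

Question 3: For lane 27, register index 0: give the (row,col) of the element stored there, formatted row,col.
6,6

lane 27: gr=6 (27/4), th=3 (27%4)
i=0: r=6+0=6, c=3*2+0=6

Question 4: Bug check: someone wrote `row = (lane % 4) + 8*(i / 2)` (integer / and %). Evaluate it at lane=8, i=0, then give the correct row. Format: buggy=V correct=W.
`(lane % 4) + 8*(i / 2)`[8,0]->0
lane 8->8/4=2, 8 mod 4=0
i=0  r:2+0->2  c:2·0+0->0
row: 0 vs 2

buggy=0 correct=2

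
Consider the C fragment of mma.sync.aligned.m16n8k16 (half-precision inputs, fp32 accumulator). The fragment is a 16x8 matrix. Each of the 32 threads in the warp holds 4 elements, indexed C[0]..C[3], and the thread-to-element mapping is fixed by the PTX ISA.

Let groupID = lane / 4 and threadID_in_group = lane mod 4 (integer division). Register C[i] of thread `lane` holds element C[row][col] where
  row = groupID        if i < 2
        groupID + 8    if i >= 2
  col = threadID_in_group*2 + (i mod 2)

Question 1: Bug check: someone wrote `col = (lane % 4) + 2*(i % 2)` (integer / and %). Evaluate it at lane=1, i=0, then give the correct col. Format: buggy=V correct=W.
`(lane % 4) + 2*(i % 2)`[1,0]→1
1: G=0,T=1
[0] (0+0,1*2+0) = (0,2)
col: 1 vs 2

buggy=1 correct=2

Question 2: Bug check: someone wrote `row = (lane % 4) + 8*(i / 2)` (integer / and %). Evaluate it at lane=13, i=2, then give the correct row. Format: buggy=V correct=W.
`(lane % 4) + 8*(i / 2)`[13,2]⇒9
lane 13⇒13/4=3, 13 mod 4=1
i=2  r:3+8⇒11  c:2·1+0⇒2
row: 9 vs 11

buggy=9 correct=11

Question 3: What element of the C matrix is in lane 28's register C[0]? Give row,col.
7,0

lane 28: grp=7 (28/4), tig=0 (28%4)
i=0: r=7+0=7, c=0*2+0=0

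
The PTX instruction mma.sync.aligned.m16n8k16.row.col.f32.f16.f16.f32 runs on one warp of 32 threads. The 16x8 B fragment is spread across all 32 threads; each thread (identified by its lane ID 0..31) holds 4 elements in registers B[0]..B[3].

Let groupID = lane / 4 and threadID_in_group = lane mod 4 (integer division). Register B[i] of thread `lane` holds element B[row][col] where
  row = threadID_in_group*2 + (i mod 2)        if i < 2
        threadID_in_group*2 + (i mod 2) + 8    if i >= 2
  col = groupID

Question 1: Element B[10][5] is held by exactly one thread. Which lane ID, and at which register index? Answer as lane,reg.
c=5→G=5  r=10→rhi=1,T=1,p=0
L=5*4+1=21  i=1*2+0=2

21,2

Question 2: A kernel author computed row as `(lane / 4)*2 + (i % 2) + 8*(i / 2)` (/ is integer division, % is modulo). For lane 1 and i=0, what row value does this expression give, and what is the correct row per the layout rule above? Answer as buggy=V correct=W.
`(lane / 4)*2 + (i % 2) + 8*(i / 2)`[1,0]→0
1: G=0,T=1
[0] (1*2+0+0,0) = (2,0)
row: 0 vs 2

buggy=0 correct=2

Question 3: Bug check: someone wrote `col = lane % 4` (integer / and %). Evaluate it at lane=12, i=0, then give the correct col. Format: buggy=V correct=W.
`lane % 4`[12,0]⇒0
12: gr=3,th=0
[0] (0*2+0+0,3) = (0,3)
col: 0 vs 3

buggy=0 correct=3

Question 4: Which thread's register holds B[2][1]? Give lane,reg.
c:1=>grp=1  r:2=>rB=0,tig=1,lo=0
L=1*4+1=5  i=0*2+0=0

5,0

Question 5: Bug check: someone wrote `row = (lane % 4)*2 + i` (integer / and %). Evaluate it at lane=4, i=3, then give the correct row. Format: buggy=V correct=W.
`(lane % 4)*2 + i`[4,3]->3
4: g=1,t=0
[3] (0*2+1+8,1) = (9,1)
row: 3 vs 9

buggy=3 correct=9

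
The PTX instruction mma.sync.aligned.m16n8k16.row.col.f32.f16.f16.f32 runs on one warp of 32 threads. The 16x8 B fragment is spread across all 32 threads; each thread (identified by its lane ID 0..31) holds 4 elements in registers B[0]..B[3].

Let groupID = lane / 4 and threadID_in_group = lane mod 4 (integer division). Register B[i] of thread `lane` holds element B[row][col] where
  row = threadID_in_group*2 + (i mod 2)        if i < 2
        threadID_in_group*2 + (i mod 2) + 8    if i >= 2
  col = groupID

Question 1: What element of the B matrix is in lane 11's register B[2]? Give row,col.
lane 11->11/4=2, 11 mod 4=3
i=2  r:2·3+0+8->14  c:2

14,2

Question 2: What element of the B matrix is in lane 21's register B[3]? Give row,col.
21: grp=5,tig=1
[3] (1*2+1+8,5) = (11,5)

11,5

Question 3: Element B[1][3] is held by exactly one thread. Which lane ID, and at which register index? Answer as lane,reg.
12,1

c=3→G=3  r=1→rhi=0,T=0,p=1
L=3*4+0=12  i=0*2+1=1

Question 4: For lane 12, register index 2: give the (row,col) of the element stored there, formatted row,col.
8,3

L=12->g=12>>2=3, t=12&3=0
[2]->row 0·2+0+8=8  col g=3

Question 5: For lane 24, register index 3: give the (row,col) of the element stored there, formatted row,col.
9,6

L=24->g=24>>2=6, t=24&3=0
[3]->row 0·2+1+8=9  col g=6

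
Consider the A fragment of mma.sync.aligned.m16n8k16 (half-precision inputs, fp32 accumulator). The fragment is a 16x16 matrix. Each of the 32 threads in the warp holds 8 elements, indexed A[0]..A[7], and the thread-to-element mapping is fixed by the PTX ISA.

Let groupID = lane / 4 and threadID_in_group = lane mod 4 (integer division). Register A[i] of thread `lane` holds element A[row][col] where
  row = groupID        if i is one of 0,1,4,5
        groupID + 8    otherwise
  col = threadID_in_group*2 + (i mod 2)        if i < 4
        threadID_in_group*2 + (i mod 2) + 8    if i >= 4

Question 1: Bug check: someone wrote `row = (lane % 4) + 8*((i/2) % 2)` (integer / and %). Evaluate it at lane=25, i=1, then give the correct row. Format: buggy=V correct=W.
`(lane % 4) + 8*((i/2) % 2)`[25,1]->1
lane 25: g=6 (25/4), t=1 (25%4)
i=1: r=6+0=6, c=1*2+1+0=3
row: 1 vs 6

buggy=1 correct=6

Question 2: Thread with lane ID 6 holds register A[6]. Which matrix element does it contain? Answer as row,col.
L=6⇒gr=6>>2=1, th=6&3=2
[6]⇒row 1+8=9  col 2·2+0+8=12

9,12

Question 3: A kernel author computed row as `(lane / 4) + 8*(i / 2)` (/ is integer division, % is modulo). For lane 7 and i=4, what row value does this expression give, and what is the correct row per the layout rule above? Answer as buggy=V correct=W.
`(lane / 4) + 8*(i / 2)`[7,4]→17
L=7→G=7>>2=1, T=7&3=3
[4]→row 1+0=1  col 3·2+0+8=14
row: 17 vs 1

buggy=17 correct=1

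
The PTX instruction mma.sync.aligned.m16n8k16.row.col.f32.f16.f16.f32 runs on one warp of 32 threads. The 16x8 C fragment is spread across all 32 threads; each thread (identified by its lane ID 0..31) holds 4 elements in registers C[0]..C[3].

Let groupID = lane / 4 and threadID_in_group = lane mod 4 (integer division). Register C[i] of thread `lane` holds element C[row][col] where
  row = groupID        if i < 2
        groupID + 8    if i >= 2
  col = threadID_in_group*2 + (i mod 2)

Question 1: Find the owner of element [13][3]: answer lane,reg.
21,3

r=13→G=5,rhi=1  c=3→T=1,p=1
L=5*4+1=21  i=1*2+1=3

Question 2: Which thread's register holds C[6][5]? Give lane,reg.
26,1

r=6⇒gr=6,Rb=0  c=5⇒th=2,odd=1
L=6*4+2=26  i=0*2+1=1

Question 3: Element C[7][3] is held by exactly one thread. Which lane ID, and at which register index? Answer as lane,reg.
r=7⇒gr=7,Rb=0  c=3⇒th=1,odd=1
L=7*4+1=29  i=0*2+1=1

29,1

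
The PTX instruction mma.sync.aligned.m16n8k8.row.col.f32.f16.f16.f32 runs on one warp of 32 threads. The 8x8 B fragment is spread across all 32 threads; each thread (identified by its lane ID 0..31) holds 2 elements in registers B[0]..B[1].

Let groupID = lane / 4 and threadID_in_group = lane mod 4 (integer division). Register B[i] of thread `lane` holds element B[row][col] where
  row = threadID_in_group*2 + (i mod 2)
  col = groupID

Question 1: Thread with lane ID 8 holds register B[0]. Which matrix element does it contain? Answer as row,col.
8: G=2,T=0
[0] (0*2+0,2) = (0,2)

0,2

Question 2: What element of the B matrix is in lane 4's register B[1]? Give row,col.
1,1

lane 4: grp=1 (4/4), tig=0 (4%4)
i=1: r=0*2+1=1, c=grp=1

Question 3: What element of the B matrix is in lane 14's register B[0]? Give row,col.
lane 14: gr=3 (14/4), th=2 (14%4)
i=0: r=2*2+0=4, c=gr=3

4,3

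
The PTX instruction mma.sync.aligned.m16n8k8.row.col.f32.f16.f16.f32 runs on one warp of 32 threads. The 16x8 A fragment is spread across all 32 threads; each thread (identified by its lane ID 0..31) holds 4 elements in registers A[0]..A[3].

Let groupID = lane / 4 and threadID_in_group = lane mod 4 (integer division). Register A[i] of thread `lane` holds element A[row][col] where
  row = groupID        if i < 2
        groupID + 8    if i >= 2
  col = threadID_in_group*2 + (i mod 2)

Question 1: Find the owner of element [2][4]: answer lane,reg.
r=2⇒gr=2,Rb=0  c=4⇒th=2,odd=0
L=2*4+2=10  i=0*2+0=0

10,0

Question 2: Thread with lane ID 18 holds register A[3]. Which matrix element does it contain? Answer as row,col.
12,5

18: gid=4,tid=2
[3] (4+8,2*2+1) = (12,5)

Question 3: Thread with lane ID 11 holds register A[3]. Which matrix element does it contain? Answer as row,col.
10,7

lane 11->11/4=2, 11 mod 4=3
i=3  r:2+8->10  c:2·3+1->7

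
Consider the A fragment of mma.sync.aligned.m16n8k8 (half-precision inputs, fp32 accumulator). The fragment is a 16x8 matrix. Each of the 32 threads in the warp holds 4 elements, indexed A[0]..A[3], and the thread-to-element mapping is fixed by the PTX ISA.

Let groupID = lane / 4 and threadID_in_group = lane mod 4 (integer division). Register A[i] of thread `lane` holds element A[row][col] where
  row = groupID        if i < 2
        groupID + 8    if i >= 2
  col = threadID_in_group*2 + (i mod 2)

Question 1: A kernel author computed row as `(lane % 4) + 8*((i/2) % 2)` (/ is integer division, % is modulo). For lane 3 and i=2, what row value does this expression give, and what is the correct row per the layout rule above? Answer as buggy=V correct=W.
`(lane % 4) + 8*((i/2) % 2)`[3,2]->11
L=3->gid=3>>2=0, tid=3&3=3
[2]->row 0+8=8  col 3·2+0=6
row: 11 vs 8

buggy=11 correct=8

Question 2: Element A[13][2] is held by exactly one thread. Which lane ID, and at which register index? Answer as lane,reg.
r=13->g=5,rb=1  c=2->t=1,b0=0
L=5*4+1=21  i=1*2+0=2

21,2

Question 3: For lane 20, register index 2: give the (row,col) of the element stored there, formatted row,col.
lane 20⇒20/4=5, 20 mod 4=0
i=2  r:5+8⇒13  c:2·0+0⇒0

13,0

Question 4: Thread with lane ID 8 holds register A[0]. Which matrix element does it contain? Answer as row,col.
2,0

L=8=>grp=8>>2=2, tig=8&3=0
[0]=>row 2+0=2  col 0·2+0=0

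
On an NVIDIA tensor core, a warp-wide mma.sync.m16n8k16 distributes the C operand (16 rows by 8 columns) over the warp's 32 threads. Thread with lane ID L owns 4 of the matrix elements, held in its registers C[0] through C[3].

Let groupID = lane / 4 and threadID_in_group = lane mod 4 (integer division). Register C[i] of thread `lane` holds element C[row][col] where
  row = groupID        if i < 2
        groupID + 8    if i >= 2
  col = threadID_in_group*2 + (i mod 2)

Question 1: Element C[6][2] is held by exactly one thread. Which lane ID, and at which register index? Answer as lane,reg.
r: 6->gid=6,r8=0  c: 2->tid=1,i&1=0
L=6*4+1=25  i=0*2+0=0

25,0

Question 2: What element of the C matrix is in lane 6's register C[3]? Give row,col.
9,5

6: gid=1,tid=2
[3] (1+8,2*2+1) = (9,5)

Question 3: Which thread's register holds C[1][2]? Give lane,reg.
r: 1->gid=1,r8=0  c: 2->tid=1,i&1=0
L=1*4+1=5  i=0*2+0=0

5,0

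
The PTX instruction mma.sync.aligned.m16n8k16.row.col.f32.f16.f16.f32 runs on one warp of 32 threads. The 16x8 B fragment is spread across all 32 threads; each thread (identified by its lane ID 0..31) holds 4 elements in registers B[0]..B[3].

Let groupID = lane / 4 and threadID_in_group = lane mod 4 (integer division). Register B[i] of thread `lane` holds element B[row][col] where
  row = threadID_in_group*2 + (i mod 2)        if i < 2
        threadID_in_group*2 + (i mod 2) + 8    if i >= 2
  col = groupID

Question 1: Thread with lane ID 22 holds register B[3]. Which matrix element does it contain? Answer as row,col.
lane 22: gr=5 (22/4), th=2 (22%4)
i=3: r=2*2+1+8=13, c=gr=5

13,5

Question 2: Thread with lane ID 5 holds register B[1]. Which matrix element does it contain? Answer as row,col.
3,1

lane 5: gid=1 (5/4), tid=1 (5%4)
i=1: r=1*2+1+0=3, c=gid=1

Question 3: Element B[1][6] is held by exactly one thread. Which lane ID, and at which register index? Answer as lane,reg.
c=6->g=6  r=1->rb=0,t=0,b0=1
L=6*4+0=24  i=0*2+1=1

24,1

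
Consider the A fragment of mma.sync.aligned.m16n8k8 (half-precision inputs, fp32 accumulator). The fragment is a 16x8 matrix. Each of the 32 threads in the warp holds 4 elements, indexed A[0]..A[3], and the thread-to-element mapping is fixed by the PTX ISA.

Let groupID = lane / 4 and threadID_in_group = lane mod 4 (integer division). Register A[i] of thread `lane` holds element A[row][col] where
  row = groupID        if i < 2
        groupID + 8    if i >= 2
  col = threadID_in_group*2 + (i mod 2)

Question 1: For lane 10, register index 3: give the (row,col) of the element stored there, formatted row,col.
L=10=>grp=10>>2=2, tig=10&3=2
[3]=>row 2+8=10  col 2·2+1=5

10,5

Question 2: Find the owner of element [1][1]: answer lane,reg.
4,1

r: 1->gid=1,r8=0  c: 1->tid=0,i&1=1
L=1*4+0=4  i=0*2+1=1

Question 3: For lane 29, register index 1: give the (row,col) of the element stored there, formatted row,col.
7,3

lane 29: gr=7 (29/4), th=1 (29%4)
i=1: r=7+0=7, c=1*2+1=3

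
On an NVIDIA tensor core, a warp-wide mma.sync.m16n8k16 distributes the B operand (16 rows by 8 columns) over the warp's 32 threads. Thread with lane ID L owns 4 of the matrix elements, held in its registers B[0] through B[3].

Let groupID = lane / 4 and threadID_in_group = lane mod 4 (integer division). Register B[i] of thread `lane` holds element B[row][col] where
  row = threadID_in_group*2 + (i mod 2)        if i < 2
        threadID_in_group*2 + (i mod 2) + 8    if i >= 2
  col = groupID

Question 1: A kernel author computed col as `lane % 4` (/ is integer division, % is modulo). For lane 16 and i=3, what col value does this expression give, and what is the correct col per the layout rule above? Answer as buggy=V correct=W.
buggy=0 correct=4

`lane % 4`[16,3]→0
16: G=4,T=0
[3] (0*2+1+8,4) = (9,4)
col: 0 vs 4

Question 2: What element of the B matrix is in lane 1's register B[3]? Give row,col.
1: grp=0,tig=1
[3] (1*2+1+8,0) = (11,0)

11,0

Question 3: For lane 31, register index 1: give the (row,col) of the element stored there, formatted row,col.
7,7

lane 31: G=7 (31/4), T=3 (31%4)
i=1: r=3*2+1+0=7, c=G=7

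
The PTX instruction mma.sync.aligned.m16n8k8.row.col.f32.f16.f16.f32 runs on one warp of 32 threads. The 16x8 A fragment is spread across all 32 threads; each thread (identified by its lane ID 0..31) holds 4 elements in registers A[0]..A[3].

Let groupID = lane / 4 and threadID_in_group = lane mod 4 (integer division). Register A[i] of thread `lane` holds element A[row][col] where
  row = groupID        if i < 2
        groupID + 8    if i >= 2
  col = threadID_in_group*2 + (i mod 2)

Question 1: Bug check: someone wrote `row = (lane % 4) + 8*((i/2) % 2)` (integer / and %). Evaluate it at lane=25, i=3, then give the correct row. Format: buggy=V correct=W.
`(lane % 4) + 8*((i/2) % 2)`[25,3]→9
25: G=6,T=1
[3] (6+8,1*2+1) = (14,3)
row: 9 vs 14

buggy=9 correct=14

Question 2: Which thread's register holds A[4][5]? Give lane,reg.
r:4=>grp=4,rB=0  c:5=>tig=2,lo=1
L=4*4+2=18  i=0*2+1=1

18,1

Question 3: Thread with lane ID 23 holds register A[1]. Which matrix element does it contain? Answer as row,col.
5,7

L=23=>grp=23>>2=5, tig=23&3=3
[1]=>row 5+0=5  col 3·2+1=7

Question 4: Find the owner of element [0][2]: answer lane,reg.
1,0

r=0->g=0,rb=0  c=2->t=1,b0=0
L=0*4+1=1  i=0*2+0=0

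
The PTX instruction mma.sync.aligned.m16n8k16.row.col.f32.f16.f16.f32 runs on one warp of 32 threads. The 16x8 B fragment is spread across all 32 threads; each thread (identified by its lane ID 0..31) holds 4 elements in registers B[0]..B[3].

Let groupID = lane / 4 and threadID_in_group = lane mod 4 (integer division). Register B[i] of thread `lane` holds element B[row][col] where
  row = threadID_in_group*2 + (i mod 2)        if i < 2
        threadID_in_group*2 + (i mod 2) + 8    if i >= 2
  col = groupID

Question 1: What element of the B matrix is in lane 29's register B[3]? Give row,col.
lane 29->29/4=7, 29 mod 4=1
i=3  r:2·1+1+8->11  c:7

11,7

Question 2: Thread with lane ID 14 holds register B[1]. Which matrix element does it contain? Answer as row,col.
5,3

lane 14: gr=3 (14/4), th=2 (14%4)
i=1: r=2*2+1+0=5, c=gr=3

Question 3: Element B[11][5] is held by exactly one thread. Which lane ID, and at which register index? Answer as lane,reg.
c=5→G=5  r=11→rhi=1,T=1,p=1
L=5*4+1=21  i=1*2+1=3

21,3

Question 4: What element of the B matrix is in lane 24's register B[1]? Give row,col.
1,6

L=24->g=24>>2=6, t=24&3=0
[1]->row 0·2+1+0=1  col g=6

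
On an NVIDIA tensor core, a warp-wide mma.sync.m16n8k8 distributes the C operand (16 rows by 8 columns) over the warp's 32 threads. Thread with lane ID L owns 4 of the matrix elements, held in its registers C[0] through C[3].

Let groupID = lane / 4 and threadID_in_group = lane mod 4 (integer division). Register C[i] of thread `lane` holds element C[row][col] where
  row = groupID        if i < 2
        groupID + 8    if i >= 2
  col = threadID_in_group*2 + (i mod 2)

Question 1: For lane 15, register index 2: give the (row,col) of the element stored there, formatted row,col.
11,6

lane 15->15/4=3, 15 mod 4=3
i=2  r:3+8->11  c:2·3+0->6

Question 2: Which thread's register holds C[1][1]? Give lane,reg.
r: 1->gid=1,r8=0  c: 1->tid=0,i&1=1
L=1*4+0=4  i=0*2+1=1

4,1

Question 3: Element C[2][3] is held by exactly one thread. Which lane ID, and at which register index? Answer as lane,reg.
9,1

r=2⇒gr=2,Rb=0  c=3⇒th=1,odd=1
L=2*4+1=9  i=0*2+1=1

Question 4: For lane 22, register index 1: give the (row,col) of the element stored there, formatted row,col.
L=22->gid=22>>2=5, tid=22&3=2
[1]->row 5+0=5  col 2·2+1=5

5,5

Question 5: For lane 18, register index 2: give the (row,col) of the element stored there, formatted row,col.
12,4

L=18→G=18>>2=4, T=18&3=2
[2]→row 4+8=12  col 2·2+0=4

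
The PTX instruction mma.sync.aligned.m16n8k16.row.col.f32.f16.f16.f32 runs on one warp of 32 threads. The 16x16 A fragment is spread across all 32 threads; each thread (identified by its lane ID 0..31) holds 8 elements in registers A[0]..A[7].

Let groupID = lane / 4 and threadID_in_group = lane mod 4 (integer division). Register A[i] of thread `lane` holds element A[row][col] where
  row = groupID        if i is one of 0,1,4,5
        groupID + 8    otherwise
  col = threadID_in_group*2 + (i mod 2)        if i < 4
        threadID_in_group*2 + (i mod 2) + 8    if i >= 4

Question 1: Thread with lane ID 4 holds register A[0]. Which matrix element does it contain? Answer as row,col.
lane 4→4/4=1, 4 mod 4=0
i=0  r:1+0→1  c:2·0+0+0→0

1,0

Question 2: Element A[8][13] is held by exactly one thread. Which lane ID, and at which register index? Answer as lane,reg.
2,7

r:8=>grp=0,rB=1  c:13=>cB=1,tig=2,lo=1
L=0*4+2=2  i=1*4+1*2+1=7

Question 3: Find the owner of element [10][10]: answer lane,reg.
9,6

r: 10->gid=2,r8=1  c: 10->c8=1,tid=1,i&1=0
L=2*4+1=9  i=1*4+1*2+0=6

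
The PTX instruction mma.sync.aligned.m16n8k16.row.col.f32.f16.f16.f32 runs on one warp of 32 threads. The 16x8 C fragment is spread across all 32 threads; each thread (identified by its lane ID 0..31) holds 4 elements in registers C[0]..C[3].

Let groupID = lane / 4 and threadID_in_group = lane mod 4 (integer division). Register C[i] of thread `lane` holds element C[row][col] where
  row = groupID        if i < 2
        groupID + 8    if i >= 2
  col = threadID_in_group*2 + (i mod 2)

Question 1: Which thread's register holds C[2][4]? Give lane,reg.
r=2→G=2,rhi=0  c=4→T=2,p=0
L=2*4+2=10  i=0*2+0=0

10,0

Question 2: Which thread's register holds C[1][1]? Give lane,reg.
r=1→G=1,rhi=0  c=1→T=0,p=1
L=1*4+0=4  i=0*2+1=1

4,1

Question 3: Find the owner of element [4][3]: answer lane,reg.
17,1

r=4→G=4,rhi=0  c=3→T=1,p=1
L=4*4+1=17  i=0*2+1=1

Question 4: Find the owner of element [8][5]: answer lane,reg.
r=8→G=0,rhi=1  c=5→T=2,p=1
L=0*4+2=2  i=1*2+1=3

2,3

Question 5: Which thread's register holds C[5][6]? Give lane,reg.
23,0

r:5=>grp=5,rB=0  c:6=>tig=3,lo=0
L=5*4+3=23  i=0*2+0=0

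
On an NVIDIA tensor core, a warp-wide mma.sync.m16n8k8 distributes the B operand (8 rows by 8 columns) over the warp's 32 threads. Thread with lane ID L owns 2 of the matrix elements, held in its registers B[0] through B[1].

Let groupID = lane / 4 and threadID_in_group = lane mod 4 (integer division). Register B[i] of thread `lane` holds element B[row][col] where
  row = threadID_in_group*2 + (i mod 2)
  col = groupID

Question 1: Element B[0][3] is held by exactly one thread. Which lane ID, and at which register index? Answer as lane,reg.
c=3->g=3  r=0->t=0,b0=0
L=3*4+0=12  i=0=0

12,0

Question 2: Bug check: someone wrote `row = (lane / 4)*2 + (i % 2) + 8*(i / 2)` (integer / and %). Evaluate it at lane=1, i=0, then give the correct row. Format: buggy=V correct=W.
buggy=0 correct=2

`(lane / 4)*2 + (i % 2) + 8*(i / 2)`[1,0]⇒0
L=1⇒gr=1>>2=0, th=1&3=1
[0]⇒row 1·2+0=2  col gr=0
row: 0 vs 2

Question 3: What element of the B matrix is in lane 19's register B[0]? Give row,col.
L=19->gid=19>>2=4, tid=19&3=3
[0]->row 3·2+0=6  col gid=4

6,4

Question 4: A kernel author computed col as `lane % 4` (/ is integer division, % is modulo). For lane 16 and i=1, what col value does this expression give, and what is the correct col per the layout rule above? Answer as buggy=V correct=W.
`lane % 4`[16,1]→0
lane 16→16/4=4, 16 mod 4=0
i=1  r:2·0+1→1  c:4
col: 0 vs 4

buggy=0 correct=4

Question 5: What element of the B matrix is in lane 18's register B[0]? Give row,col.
4,4

lane 18: gr=4 (18/4), th=2 (18%4)
i=0: r=2*2+0=4, c=gr=4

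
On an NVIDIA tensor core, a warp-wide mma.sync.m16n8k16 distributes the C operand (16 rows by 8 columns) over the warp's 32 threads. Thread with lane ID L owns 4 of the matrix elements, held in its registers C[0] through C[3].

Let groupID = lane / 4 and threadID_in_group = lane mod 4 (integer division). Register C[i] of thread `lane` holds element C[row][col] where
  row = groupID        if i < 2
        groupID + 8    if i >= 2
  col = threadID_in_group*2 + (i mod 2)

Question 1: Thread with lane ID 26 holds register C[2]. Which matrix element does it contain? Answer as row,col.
14,4

lane 26: gr=6 (26/4), th=2 (26%4)
i=2: r=6+8=14, c=2*2+0=4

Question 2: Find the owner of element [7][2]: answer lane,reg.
29,0

r:7=>grp=7,rB=0  c:2=>tig=1,lo=0
L=7*4+1=29  i=0*2+0=0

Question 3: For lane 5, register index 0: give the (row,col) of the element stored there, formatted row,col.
1,2

L=5→G=5>>2=1, T=5&3=1
[0]→row 1+0=1  col 1·2+0=2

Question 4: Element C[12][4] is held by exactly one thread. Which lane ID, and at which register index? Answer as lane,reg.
r=12→G=4,rhi=1  c=4→T=2,p=0
L=4*4+2=18  i=1*2+0=2

18,2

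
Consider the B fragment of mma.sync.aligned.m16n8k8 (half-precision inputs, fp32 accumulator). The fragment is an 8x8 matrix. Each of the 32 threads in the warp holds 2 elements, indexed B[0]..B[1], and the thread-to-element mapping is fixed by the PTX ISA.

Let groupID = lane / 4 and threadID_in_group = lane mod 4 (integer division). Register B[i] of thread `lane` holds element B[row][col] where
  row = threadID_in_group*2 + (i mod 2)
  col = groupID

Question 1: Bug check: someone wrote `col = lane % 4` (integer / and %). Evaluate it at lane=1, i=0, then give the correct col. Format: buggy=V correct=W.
`lane % 4`[1,0]→1
L=1→G=1>>2=0, T=1&3=1
[0]→row 1·2+0=2  col G=0
col: 1 vs 0

buggy=1 correct=0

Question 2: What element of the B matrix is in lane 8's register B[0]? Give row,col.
0,2

lane 8->8/4=2, 8 mod 4=0
i=0  r:2·0+0->0  c:2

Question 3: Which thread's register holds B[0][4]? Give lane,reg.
c=4→G=4  r=0→T=0,p=0
L=4*4+0=16  i=0=0

16,0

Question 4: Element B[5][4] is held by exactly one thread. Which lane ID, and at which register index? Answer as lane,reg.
18,1

c=4⇒gr=4  r=5⇒th=2,odd=1
L=4*4+2=18  i=1=1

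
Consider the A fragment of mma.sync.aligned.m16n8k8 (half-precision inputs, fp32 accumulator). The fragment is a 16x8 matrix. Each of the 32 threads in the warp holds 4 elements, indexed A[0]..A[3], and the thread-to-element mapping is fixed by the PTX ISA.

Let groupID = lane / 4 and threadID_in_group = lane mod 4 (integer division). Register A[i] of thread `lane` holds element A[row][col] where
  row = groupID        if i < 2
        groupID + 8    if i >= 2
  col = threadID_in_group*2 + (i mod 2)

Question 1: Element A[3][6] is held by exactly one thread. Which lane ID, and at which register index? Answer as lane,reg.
r: 3->gid=3,r8=0  c: 6->tid=3,i&1=0
L=3*4+3=15  i=0*2+0=0

15,0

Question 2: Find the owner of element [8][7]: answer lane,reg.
r=8→G=0,rhi=1  c=7→T=3,p=1
L=0*4+3=3  i=1*2+1=3

3,3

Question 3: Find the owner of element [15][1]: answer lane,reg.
28,3

r: 15->gid=7,r8=1  c: 1->tid=0,i&1=1
L=7*4+0=28  i=1*2+1=3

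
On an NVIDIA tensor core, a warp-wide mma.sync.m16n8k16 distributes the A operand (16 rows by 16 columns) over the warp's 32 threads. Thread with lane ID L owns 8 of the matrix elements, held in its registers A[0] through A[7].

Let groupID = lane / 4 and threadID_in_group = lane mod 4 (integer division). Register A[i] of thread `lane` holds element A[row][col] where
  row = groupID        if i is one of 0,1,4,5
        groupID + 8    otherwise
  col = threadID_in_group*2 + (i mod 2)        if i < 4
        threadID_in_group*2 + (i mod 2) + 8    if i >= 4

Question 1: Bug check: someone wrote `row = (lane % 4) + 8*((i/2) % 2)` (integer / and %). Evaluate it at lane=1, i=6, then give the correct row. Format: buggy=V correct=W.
buggy=9 correct=8

`(lane % 4) + 8*((i/2) % 2)`[1,6]->9
lane 1: gid=0 (1/4), tid=1 (1%4)
i=6: r=0+8=8, c=1*2+0+8=10
row: 9 vs 8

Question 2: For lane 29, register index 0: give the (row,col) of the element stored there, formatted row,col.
lane 29: gid=7 (29/4), tid=1 (29%4)
i=0: r=7+0=7, c=1*2+0+0=2

7,2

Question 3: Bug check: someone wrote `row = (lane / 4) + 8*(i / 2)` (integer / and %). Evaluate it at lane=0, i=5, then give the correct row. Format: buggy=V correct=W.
`(lane / 4) + 8*(i / 2)`[0,5]→16
lane 0: G=0 (0/4), T=0 (0%4)
i=5: r=0+0=0, c=0*2+1+8=9
row: 16 vs 0

buggy=16 correct=0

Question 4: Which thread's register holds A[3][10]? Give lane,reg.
13,4

r=3->g=3,rb=0  c=10->cb=1,t=1,b0=0
L=3*4+1=13  i=1*4+0*2+0=4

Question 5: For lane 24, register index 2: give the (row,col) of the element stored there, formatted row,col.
lane 24->24/4=6, 24 mod 4=0
i=2  r:6+8->14  c:2·0+0+0->0

14,0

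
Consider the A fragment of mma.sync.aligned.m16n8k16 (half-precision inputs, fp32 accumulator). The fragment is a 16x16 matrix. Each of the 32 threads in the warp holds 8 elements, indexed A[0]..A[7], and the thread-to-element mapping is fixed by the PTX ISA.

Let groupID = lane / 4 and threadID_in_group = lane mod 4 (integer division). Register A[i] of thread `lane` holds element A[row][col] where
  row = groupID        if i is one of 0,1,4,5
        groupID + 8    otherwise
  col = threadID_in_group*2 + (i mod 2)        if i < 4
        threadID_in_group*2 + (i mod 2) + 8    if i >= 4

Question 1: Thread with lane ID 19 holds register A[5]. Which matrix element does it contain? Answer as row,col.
4,15

lane 19: grp=4 (19/4), tig=3 (19%4)
i=5: r=4+0=4, c=3*2+1+8=15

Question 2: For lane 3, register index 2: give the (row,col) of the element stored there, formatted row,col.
8,6

lane 3→3/4=0, 3 mod 4=3
i=2  r:0+8→8  c:2·3+0+0→6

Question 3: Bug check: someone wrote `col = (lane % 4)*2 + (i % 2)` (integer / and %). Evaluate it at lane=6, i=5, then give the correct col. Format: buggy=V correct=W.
`(lane % 4)*2 + (i % 2)`[6,5]->5
6: gid=1,tid=2
[5] (1+0,2*2+1+8) = (1,13)
col: 5 vs 13

buggy=5 correct=13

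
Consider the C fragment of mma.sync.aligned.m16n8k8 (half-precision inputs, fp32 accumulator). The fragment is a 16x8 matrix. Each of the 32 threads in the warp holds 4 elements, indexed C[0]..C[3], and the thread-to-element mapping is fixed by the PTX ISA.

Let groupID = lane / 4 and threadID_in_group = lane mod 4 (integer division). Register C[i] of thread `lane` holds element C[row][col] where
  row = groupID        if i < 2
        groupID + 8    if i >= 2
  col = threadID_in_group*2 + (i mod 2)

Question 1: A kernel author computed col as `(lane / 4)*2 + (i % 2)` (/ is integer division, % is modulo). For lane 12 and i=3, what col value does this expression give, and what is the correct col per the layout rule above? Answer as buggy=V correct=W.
`(lane / 4)*2 + (i % 2)`[12,3]=>7
lane 12=>12/4=3, 12 mod 4=0
i=3  r:3+8=>11  c:2·0+1=>1
col: 7 vs 1

buggy=7 correct=1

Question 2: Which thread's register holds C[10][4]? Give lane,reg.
r=10→G=2,rhi=1  c=4→T=2,p=0
L=2*4+2=10  i=1*2+0=2

10,2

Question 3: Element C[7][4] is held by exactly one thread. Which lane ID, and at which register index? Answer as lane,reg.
r=7->g=7,rb=0  c=4->t=2,b0=0
L=7*4+2=30  i=0*2+0=0

30,0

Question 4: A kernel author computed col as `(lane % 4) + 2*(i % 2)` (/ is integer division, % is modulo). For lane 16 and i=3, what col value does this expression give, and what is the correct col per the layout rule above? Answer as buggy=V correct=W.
`(lane % 4) + 2*(i % 2)`[16,3]→2
lane 16: G=4 (16/4), T=0 (16%4)
i=3: r=4+8=12, c=0*2+1=1
col: 2 vs 1

buggy=2 correct=1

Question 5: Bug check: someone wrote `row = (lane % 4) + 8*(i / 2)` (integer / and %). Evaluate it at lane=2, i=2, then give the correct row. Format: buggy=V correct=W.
`(lane % 4) + 8*(i / 2)`[2,2]->10
2: gid=0,tid=2
[2] (0+8,2*2+0) = (8,4)
row: 10 vs 8

buggy=10 correct=8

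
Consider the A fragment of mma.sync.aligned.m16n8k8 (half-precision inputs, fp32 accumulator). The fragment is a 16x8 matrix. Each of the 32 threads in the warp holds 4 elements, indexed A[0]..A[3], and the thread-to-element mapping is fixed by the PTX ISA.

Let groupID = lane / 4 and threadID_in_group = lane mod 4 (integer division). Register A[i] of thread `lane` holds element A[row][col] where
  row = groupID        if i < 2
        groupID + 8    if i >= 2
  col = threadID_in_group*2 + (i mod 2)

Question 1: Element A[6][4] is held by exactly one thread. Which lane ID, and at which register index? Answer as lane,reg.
r=6->g=6,rb=0  c=4->t=2,b0=0
L=6*4+2=26  i=0*2+0=0

26,0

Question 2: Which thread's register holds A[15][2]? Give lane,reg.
r=15→G=7,rhi=1  c=2→T=1,p=0
L=7*4+1=29  i=1*2+0=2

29,2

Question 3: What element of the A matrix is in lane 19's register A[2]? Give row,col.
19: gid=4,tid=3
[2] (4+8,3*2+0) = (12,6)

12,6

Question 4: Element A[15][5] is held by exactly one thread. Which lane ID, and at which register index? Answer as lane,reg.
30,3

r=15⇒gr=7,Rb=1  c=5⇒th=2,odd=1
L=7*4+2=30  i=1*2+1=3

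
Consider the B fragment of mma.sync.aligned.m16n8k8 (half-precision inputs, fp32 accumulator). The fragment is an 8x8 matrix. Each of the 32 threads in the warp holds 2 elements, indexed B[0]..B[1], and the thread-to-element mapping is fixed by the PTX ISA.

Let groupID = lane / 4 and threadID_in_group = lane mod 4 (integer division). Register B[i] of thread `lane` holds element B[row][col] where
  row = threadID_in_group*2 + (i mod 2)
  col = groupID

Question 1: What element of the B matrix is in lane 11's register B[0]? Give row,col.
6,2

11: gr=2,th=3
[0] (3*2+0,2) = (6,2)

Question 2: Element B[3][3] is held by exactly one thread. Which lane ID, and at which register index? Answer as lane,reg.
c: 3->gid=3  r: 3->tid=1,i&1=1
L=3*4+1=13  i=1=1

13,1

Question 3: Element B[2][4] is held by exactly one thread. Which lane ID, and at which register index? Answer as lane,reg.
c: 4->gid=4  r: 2->tid=1,i&1=0
L=4*4+1=17  i=0=0

17,0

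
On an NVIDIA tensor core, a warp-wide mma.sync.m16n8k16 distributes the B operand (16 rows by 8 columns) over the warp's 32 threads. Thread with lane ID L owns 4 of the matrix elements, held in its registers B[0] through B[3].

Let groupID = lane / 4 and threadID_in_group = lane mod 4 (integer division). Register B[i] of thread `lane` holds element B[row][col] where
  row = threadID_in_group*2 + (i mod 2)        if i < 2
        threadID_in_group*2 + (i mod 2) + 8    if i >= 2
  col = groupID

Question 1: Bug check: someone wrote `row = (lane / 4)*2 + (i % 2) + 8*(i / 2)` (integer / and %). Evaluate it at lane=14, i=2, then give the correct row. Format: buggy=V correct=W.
buggy=14 correct=12

`(lane / 4)*2 + (i % 2) + 8*(i / 2)`[14,2]->14
lane 14->14/4=3, 14 mod 4=2
i=2  r:2·2+0+8->12  c:3
row: 14 vs 12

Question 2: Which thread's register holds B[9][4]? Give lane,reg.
c=4→G=4  r=9→rhi=1,T=0,p=1
L=4*4+0=16  i=1*2+1=3

16,3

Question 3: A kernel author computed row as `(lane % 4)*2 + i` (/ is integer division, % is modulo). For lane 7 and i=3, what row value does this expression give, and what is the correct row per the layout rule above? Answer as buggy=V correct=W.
buggy=9 correct=15

`(lane % 4)*2 + i`[7,3]->9
lane 7: gid=1 (7/4), tid=3 (7%4)
i=3: r=3*2+1+8=15, c=gid=1
row: 9 vs 15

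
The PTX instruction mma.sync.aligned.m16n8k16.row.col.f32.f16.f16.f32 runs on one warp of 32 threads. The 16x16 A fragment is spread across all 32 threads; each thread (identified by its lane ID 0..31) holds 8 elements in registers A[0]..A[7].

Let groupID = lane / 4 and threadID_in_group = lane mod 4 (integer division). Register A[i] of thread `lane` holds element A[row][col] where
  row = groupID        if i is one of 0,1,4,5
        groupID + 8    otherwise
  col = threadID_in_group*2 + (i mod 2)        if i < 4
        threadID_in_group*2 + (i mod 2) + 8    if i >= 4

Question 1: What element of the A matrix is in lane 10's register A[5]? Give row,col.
2,13

lane 10: gr=2 (10/4), th=2 (10%4)
i=5: r=2+0=2, c=2*2+1+8=13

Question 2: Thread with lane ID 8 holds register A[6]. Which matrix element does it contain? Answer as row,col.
10,8

8: G=2,T=0
[6] (2+8,0*2+0+8) = (10,8)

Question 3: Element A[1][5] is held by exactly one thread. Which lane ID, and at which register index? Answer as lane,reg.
6,1

r=1⇒gr=1,Rb=0  c=5⇒Cb=0,th=2,odd=1
L=1*4+2=6  i=0*4+0*2+1=1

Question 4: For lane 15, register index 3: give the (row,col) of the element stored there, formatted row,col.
11,7

lane 15→15/4=3, 15 mod 4=3
i=3  r:3+8→11  c:2·3+1+0→7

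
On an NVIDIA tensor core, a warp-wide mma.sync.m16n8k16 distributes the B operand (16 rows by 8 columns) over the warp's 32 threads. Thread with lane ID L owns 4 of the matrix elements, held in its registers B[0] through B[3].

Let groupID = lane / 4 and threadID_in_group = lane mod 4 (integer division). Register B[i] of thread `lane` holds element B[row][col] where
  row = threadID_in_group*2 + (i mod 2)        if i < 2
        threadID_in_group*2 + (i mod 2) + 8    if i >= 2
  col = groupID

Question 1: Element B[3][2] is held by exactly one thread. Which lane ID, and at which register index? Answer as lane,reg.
9,1

c=2->g=2  r=3->rb=0,t=1,b0=1
L=2*4+1=9  i=0*2+1=1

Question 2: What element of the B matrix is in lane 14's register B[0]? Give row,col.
4,3

L=14=>grp=14>>2=3, tig=14&3=2
[0]=>row 2·2+0+0=4  col grp=3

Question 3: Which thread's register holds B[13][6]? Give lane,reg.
26,3

c=6→G=6  r=13→rhi=1,T=2,p=1
L=6*4+2=26  i=1*2+1=3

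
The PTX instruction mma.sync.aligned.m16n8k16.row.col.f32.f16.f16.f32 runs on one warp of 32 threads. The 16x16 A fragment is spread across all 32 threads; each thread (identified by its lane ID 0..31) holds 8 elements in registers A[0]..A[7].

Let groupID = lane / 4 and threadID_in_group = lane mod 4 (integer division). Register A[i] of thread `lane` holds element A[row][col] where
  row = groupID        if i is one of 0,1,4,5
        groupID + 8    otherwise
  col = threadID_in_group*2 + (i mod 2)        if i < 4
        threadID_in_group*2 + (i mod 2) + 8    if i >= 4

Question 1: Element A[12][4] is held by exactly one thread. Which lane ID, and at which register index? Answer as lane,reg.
18,2

r:12=>grp=4,rB=1  c:4=>cB=0,tig=2,lo=0
L=4*4+2=18  i=0*4+1*2+0=2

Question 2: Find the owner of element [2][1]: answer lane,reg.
8,1

r: 2->gid=2,r8=0  c: 1->c8=0,tid=0,i&1=1
L=2*4+0=8  i=0*4+0*2+1=1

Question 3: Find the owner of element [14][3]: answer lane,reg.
r=14⇒gr=6,Rb=1  c=3⇒Cb=0,th=1,odd=1
L=6*4+1=25  i=0*4+1*2+1=3

25,3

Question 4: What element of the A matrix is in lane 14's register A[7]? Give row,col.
L=14⇒gr=14>>2=3, th=14&3=2
[7]⇒row 3+8=11  col 2·2+1+8=13

11,13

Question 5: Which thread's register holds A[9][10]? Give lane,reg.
5,6

r=9→G=1,rhi=1  c=10→chi=1,T=1,p=0
L=1*4+1=5  i=1*4+1*2+0=6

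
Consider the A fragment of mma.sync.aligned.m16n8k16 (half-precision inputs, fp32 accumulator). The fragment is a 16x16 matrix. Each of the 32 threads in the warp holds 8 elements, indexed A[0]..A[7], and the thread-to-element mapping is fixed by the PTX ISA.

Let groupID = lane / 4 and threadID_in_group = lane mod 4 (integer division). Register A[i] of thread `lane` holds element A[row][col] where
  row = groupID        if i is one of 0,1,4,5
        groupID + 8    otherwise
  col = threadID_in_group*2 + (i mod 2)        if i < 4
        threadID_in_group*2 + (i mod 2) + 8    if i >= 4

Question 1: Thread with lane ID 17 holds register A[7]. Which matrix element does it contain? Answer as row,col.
12,11

lane 17: g=4 (17/4), t=1 (17%4)
i=7: r=4+8=12, c=1*2+1+8=11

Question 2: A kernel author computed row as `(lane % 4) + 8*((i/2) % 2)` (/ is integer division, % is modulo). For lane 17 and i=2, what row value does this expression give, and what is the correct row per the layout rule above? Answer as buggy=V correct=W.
buggy=9 correct=12

`(lane % 4) + 8*((i/2) % 2)`[17,2]->9
lane 17: g=4 (17/4), t=1 (17%4)
i=2: r=4+8=12, c=1*2+0+0=2
row: 9 vs 12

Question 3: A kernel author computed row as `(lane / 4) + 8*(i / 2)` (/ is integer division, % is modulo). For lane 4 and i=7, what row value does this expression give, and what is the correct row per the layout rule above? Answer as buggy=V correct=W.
`(lane / 4) + 8*(i / 2)`[4,7]->25
4: gid=1,tid=0
[7] (1+8,0*2+1+8) = (9,9)
row: 25 vs 9

buggy=25 correct=9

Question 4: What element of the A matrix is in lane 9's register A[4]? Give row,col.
lane 9: gr=2 (9/4), th=1 (9%4)
i=4: r=2+0=2, c=1*2+0+8=10

2,10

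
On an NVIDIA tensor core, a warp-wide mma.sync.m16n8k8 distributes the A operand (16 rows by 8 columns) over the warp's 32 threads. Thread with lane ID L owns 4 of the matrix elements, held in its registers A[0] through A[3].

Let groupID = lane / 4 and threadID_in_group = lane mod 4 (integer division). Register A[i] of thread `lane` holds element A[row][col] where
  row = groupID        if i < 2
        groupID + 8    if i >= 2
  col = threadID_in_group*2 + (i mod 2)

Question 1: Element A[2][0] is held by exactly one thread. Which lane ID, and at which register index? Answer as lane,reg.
r=2⇒gr=2,Rb=0  c=0⇒th=0,odd=0
L=2*4+0=8  i=0*2+0=0

8,0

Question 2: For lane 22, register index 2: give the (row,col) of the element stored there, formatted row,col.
lane 22: grp=5 (22/4), tig=2 (22%4)
i=2: r=5+8=13, c=2*2+0=4

13,4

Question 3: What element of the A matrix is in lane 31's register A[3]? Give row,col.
31: G=7,T=3
[3] (7+8,3*2+1) = (15,7)

15,7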